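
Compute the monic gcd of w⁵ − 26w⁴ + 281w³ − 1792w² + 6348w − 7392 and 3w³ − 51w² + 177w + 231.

w² − 18w + 77

By polynomial division,
  w⁵ − 26w⁴ + 281w³ − 1792w² + 6348w − 7392 = ((1/3)w² − 3w + 23)(3w³ − 51w² + 177w + 231) + (−165w² + 2970w − 12705)
  3w³ − 51w² + 177w + 231 = (−(1/55)w − 1/55)(−165w² + 2970w − 12705) + (0)
Last nonzero remainder: −165w² + 2970w − 12705. Dividing through by −165 gives the monic gcd w² − 18w + 77.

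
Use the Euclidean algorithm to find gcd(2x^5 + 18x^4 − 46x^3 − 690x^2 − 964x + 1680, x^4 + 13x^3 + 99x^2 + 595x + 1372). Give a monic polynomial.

Apply the Euclidean algorithm:
  2x^5 + 18x^4 − 46x^3 − 690x^2 − 964x + 1680 = (2x − 8)(x^4 + 13x^3 + 99x^2 + 595x + 1372) + (−140x^3 − 1088x^2 + 1052x + 12656)
  x^4 + 13x^3 + 99x^2 + 595x + 1372 = (−(1/140)x − 183/4900)(−140x^3 − 1088x^2 + 1052x + 12656) + ((80704/1225)x^2 + (887744/1225)x + 322816/175)
  −140x^3 − 1088x^2 + 1052x + 12656 = (−(42875/20176)x + 138425/20176)((80704/1225)x^2 + (887744/1225)x + 322816/175) + (0)
Last nonzero remainder: (80704/1225)x^2 + (887744/1225)x + 322816/175. Dividing through by 80704/1225 gives the monic gcd x^2 + 11x + 28.

x^2 + 11x + 28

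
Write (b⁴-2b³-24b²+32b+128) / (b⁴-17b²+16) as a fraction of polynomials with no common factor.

Repeated division with remainder:
  b⁴-2b³-24b²+32b+128 = (b⁴-17b²+16) + (-2b³-7b²+32b+112)
  b⁴-17b²+16 = (-(1/2)b+7/4)(-2b³-7b²+32b+112) + ((45/4)b²-180)
  -2b³-7b²+32b+112 = (-(8/45)b-28/45)((45/4)b²-180) + (0)
Last nonzero remainder: (45/4)b²-180. Dividing through by 45/4 gives the monic gcd b²-16.
Cancel b²-16 from numerator and denominator to get the reduced form.

(b²-2b-8)/(b²-1)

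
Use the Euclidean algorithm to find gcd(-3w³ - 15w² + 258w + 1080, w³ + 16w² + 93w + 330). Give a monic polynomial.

Euclidean algorithm in ℚ[w]:
  -3w³ - 15w² + 258w + 1080 = (-3)(w³ + 16w² + 93w + 330) + (33w² + 537w + 2070)
  w³ + 16w² + 93w + 330 = ((1/33)w - 1/121)(33w² + 537w + 2070) + ((4200/121)w + 42000/121)
  33w² + 537w + 2070 = ((1331/1400)w + 8349/1400)((4200/121)w + 42000/121) + (0)
Last nonzero remainder: (4200/121)w + 42000/121. Dividing through by 4200/121 gives the monic gcd w + 10.

w + 10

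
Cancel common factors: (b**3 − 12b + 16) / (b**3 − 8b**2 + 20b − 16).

Apply the Euclidean algorithm:
  b**3 − 12b + 16 = (b**3 − 8b**2 + 20b − 16) + (8b**2 − 32b + 32)
  b**3 − 8b**2 + 20b − 16 = ((1/8)b − 1/2)(8b**2 − 32b + 32) + (0)
Last nonzero remainder: 8b**2 − 32b + 32. Dividing through by 8 gives the monic gcd b**2 − 4b + 4.
Cancel b**2 − 4b + 4 from numerator and denominator to get the reduced form.

(b + 4)/(b − 4)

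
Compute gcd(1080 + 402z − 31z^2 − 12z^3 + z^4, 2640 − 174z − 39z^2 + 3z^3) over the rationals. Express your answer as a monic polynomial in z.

Repeated division with remainder:
  z^4 − 12z^3 − 31z^2 + 402z + 1080 = ((1/3)z + 1/3)(3z^3 − 39z^2 − 174z + 2640) + (40z^2 − 420z + 200)
  3z^3 − 39z^2 − 174z + 2640 = ((3/40)z − 3/16)(40z^2 − 420z + 200) + (−(1071/4)z + 5355/2)
  40z^2 − 420z + 200 = (−(160/1071)z + 80/1071)(−(1071/4)z + 5355/2) + (0)
Last nonzero remainder: −(1071/4)z + 5355/2. Dividing through by −1071/4 gives the monic gcd z − 10.

−10 + z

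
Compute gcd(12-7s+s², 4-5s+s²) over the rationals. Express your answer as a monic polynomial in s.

Euclidean algorithm in ℚ[s]:
  s²-7s+12 = (s²-5s+4) + (-2s+8)
  s²-5s+4 = (-(1/2)s+1/2)(-2s+8) + (0)
Last nonzero remainder: -2s+8. Dividing through by -2 gives the monic gcd s-4.

-4+s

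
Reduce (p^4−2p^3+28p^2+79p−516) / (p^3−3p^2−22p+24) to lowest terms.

(p^3−6p^2+52p−129)/(p^2−7p+6)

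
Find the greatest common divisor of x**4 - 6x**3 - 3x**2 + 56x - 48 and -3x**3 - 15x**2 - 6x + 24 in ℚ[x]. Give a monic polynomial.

Repeated division with remainder:
  x**4 - 6x**3 - 3x**2 + 56x - 48 = (-(1/3)x + 11/3)(-3x**3 - 15x**2 - 6x + 24) + (50x**2 + 86x - 136)
  -3x**3 - 15x**2 - 6x + 24 = (-(3/50)x - 123/625)(50x**2 + 86x - 136) + ((1728/625)x - 1728/625)
  50x**2 + 86x - 136 = ((15625/864)x + 10625/216)((1728/625)x - 1728/625) + (0)
Last nonzero remainder: (1728/625)x - 1728/625. Dividing through by 1728/625 gives the monic gcd x - 1.

x - 1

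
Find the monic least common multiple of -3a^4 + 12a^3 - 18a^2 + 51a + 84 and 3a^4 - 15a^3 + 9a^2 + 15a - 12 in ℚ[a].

Repeated division with remainder:
  -3a^4 + 12a^3 - 18a^2 + 51a + 84 = (-1)(3a^4 - 15a^3 + 9a^2 + 15a - 12) + (-3a^3 - 9a^2 + 66a + 72)
  3a^4 - 15a^3 + 9a^2 + 15a - 12 = (-a + 8)(-3a^3 - 9a^2 + 66a + 72) + (147a^2 - 441a - 588)
  -3a^3 - 9a^2 + 66a + 72 = (-(1/49)a - 6/49)(147a^2 - 441a - 588) + (0)
Last nonzero remainder: 147a^2 - 441a - 588. Dividing through by 147 gives the monic gcd a^2 - 3a - 4.
Then lcm(f, g) = f·g / gcd(f, g); expanding and making the result monic gives the answer.

a^6 - 6a^5 + 15a^4 - 33a^3 + 12a^2 + 39a - 28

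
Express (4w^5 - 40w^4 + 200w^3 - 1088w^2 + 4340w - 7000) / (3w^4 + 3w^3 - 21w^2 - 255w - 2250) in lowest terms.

(4w^3 - 48w^2 + 196w - 280)/(3w^2 - 3w - 90)

Apply the Euclidean algorithm:
  4w^5 - 40w^4 + 200w^3 - 1088w^2 + 4340w - 7000 = ((4/3)w - 44/3)(3w^4 + 3w^3 - 21w^2 - 255w - 2250) + (272w^3 - 1056w^2 + 3600w - 40000)
  3w^4 + 3w^3 - 21w^2 - 255w - 2250 = ((3/272)w + 249/4624)(272w^3 - 1056w^2 + 3600w - 40000) + (-(1110/289)w^2 - (2220/289)w - 27750/289)
  272w^3 - 1056w^2 + 3600w - 40000 = (-(39304/555)w + 46240/111)(-(1110/289)w^2 - (2220/289)w - 27750/289) + (0)
Last nonzero remainder: -(1110/289)w^2 - (2220/289)w - 27750/289. Dividing through by -1110/289 gives the monic gcd w^2 + 2w + 25.
Cancel w^2 + 2w + 25 from numerator and denominator to get the reduced form.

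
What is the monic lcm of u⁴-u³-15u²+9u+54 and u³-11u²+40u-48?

u⁶-9u⁵+9u⁴+113u³-258u²-288u+864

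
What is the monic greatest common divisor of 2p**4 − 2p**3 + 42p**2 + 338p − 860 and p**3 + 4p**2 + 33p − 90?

Repeated division with remainder:
  2p**4 − 2p**3 + 42p**2 + 338p − 860 = (2p − 10)(p**3 + 4p**2 + 33p − 90) + (16p**2 + 848p − 1760)
  p**3 + 4p**2 + 33p − 90 = ((1/16)p − 49/16)(16p**2 + 848p − 1760) + (2740p − 5480)
  16p**2 + 848p − 1760 = ((4/685)p + 44/137)(2740p − 5480) + (0)
Last nonzero remainder: 2740p − 5480. Dividing through by 2740 gives the monic gcd p − 2.

p − 2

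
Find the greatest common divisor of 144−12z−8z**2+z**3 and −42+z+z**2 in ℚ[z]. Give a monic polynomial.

By polynomial division,
  z**3−8z**2−12z+144 = (z−9)(z**2+z−42) + (39z−234)
  z**2+z−42 = ((1/39)z+7/39)(39z−234) + (0)
Last nonzero remainder: 39z−234. Dividing through by 39 gives the monic gcd z−6.

−6+z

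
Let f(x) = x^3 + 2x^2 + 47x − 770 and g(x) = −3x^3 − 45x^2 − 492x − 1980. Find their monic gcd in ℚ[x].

By polynomial division,
  x^3 + 2x^2 + 47x − 770 = (−1/3)(−3x^3 − 45x^2 − 492x − 1980) + (−13x^2 − 117x − 1430)
  −3x^3 − 45x^2 − 492x − 1980 = ((3/13)x + 18/13)(−13x^2 − 117x − 1430) + (0)
Last nonzero remainder: −13x^2 − 117x − 1430. Dividing through by −13 gives the monic gcd x^2 + 9x + 110.

x^2 + 9x + 110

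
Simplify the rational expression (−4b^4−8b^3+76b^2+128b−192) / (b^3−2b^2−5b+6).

(−4b^3−12b^2+64b+192)/(b^2−b−6)

By polynomial division,
  −4b^4−8b^3+76b^2+128b−192 = (−4b−16)(b^3−2b^2−5b+6) + (24b^2+72b−96)
  b^3−2b^2−5b+6 = ((1/24)b−5/24)(24b^2+72b−96) + (14b−14)
  24b^2+72b−96 = ((12/7)b+48/7)(14b−14) + (0)
Last nonzero remainder: 14b−14. Dividing through by 14 gives the monic gcd b−1.
Cancel b−1 from numerator and denominator to get the reduced form.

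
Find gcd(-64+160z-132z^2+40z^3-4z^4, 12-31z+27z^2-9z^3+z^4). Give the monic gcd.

By polynomial division,
  -4z^4+40z^3-132z^2+160z-64 = (-4)(z^4-9z^3+27z^2-31z+12) + (4z^3-24z^2+36z-16)
  z^4-9z^3+27z^2-31z+12 = ((1/4)z-3/4)(4z^3-24z^2+36z-16) + (0)
Last nonzero remainder: 4z^3-24z^2+36z-16. Dividing through by 4 gives the monic gcd z^3-6z^2+9z-4.

-4+9z-6z^2+z^3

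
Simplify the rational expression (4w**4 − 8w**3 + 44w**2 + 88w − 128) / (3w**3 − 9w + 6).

(4w**2 − 12w + 64)/(3w − 3)

Euclidean algorithm in ℚ[w]:
  4w**4 − 8w**3 + 44w**2 + 88w − 128 = ((4/3)w − 8/3)(3w**3 − 9w + 6) + (56w**2 + 56w − 112)
  3w**3 − 9w + 6 = ((3/56)w − 3/56)(56w**2 + 56w − 112) + (0)
Last nonzero remainder: 56w**2 + 56w − 112. Dividing through by 56 gives the monic gcd w**2 + w − 2.
Cancel w**2 + w − 2 from numerator and denominator to get the reduced form.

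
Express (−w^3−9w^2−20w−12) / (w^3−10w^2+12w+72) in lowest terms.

(−w^2−7w−6)/(w^2−12w+36)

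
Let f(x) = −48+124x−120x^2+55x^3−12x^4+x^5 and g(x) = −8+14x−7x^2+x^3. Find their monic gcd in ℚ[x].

Apply the Euclidean algorithm:
  x^5−12x^4+55x^3−120x^2+124x−48 = (x^2−5x+6)(x^3−7x^2+14x−8) + (0)
The last nonzero remainder x^3−7x^2+14x−8 is already monic.

−8+14x−7x^2+x^3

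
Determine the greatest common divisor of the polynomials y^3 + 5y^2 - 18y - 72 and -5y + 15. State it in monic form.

Repeated division with remainder:
  y^3 + 5y^2 - 18y - 72 = (-(1/5)y^2 - (8/5)y - 6/5)(-5y + 15) + (-54)
  -5y + 15 = ((5/54)y - 5/18)(-54) + (0)
The last nonzero remainder is the constant -54, so the polynomials are coprime and gcd = 1.

1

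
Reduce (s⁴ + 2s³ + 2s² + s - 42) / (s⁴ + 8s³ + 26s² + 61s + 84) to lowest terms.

Apply the Euclidean algorithm:
  s⁴ + 2s³ + 2s² + s - 42 = (s⁴ + 8s³ + 26s² + 61s + 84) + (-6s³ - 24s² - 60s - 126)
  s⁴ + 8s³ + 26s² + 61s + 84 = (-(1/6)s - 2/3)(-6s³ - 24s² - 60s - 126) + (0)
Last nonzero remainder: -6s³ - 24s² - 60s - 126. Dividing through by -6 gives the monic gcd s³ + 4s² + 10s + 21.
Cancel s³ + 4s² + 10s + 21 from numerator and denominator to get the reduced form.

(s - 2)/(s + 4)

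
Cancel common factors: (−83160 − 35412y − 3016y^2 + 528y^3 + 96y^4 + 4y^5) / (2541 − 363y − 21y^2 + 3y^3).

Apply the Euclidean algorithm:
  4y^5 + 96y^4 + 528y^3 − 3016y^2 − 35412y − 83160 = ((4/3)y^2 + (124/3)y + 1880/3)(3y^3 − 21y^2 − 363y + 2541) + (21760y^2 + 87040y − 1675520)
  3y^3 − 21y^2 − 363y + 2541 = ((3/21760)y − 33/21760)(21760y^2 + 87040y − 1675520) + (0)
Last nonzero remainder: 21760y^2 + 87040y − 1675520. Dividing through by 21760 gives the monic gcd y^2 + 4y − 77.
Cancel y^2 + 4y − 77 from numerator and denominator to get the reduced form.

(1080 + 516y + 80y^2 + 4y^3)/(−33 + 3y)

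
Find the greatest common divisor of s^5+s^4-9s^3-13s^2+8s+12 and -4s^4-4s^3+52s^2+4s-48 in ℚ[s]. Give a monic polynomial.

s^3-3s^2-s+3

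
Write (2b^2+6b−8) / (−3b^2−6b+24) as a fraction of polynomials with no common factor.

By polynomial division,
  2b^2+6b−8 = (−2/3)(−3b^2−6b+24) + (2b+8)
  −3b^2−6b+24 = (−(3/2)b+3)(2b+8) + (0)
Last nonzero remainder: 2b+8. Dividing through by 2 gives the monic gcd b+4.
Cancel b+4 from numerator and denominator to get the reduced form.

(−2b+2)/(3b−6)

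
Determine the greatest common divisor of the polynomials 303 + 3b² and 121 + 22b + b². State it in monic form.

Apply the Euclidean algorithm:
  3b² + 303 = (3)(b² + 22b + 121) + (−66b − 60)
  b² + 22b + 121 = (−(1/66)b − 116/363)(−66b − 60) + (12321/121)
  −66b − 60 = (−(2662/4107)b − 2420/4107)(12321/121) + (0)
The last nonzero remainder is the constant 12321/121, so the polynomials are coprime and gcd = 1.

1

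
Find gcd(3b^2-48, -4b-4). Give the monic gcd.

1

Apply the Euclidean algorithm:
  3b^2-48 = (-(3/4)b+3/4)(-4b-4) + (-45)
  -4b-4 = ((4/45)b+4/45)(-45) + (0)
The last nonzero remainder is the constant -45, so the polynomials are coprime and gcd = 1.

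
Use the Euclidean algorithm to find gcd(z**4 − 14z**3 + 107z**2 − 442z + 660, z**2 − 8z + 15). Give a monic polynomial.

z**2 − 8z + 15

Apply the Euclidean algorithm:
  z**4 − 14z**3 + 107z**2 − 442z + 660 = (z**2 − 6z + 44)(z**2 − 8z + 15) + (0)
The last nonzero remainder z**2 − 8z + 15 is already monic.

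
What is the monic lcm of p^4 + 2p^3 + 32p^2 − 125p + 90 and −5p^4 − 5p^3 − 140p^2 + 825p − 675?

p^5 − p^4 + 26p^3 − 221p^2 + 465p − 270

By polynomial division,
  p^4 + 2p^3 + 32p^2 − 125p + 90 = (−1/5)(−5p^4 − 5p^3 − 140p^2 + 825p − 675) + (p^3 + 4p^2 + 40p − 45)
  −5p^4 − 5p^3 − 140p^2 + 825p − 675 = (−5p + 15)(p^3 + 4p^2 + 40p − 45) + (0)
The last nonzero remainder p^3 + 4p^2 + 40p − 45 is already monic.
Then lcm(f, g) = f·g / gcd(f, g); expanding and making the result monic gives the answer.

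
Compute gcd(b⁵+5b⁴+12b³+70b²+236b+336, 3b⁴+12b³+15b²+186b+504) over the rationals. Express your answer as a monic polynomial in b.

b³+b²+2b+56

Euclidean algorithm in ℚ[b]:
  b⁵+5b⁴+12b³+70b²+236b+336 = ((1/3)b+1/3)(3b⁴+12b³+15b²+186b+504) + (3b³+3b²+6b+168)
  3b⁴+12b³+15b²+186b+504 = (b+3)(3b³+3b²+6b+168) + (0)
Last nonzero remainder: 3b³+3b²+6b+168. Dividing through by 3 gives the monic gcd b³+b²+2b+56.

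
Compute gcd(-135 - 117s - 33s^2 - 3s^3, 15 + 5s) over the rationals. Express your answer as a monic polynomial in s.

Repeated division with remainder:
  -3s^3 - 33s^2 - 117s - 135 = (-(3/5)s^2 - (24/5)s - 9)(5s + 15) + (0)
Last nonzero remainder: 5s + 15. Dividing through by 5 gives the monic gcd s + 3.

3 + s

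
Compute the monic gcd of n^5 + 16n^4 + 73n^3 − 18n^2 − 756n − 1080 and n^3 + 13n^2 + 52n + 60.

n^3 + 13n^2 + 52n + 60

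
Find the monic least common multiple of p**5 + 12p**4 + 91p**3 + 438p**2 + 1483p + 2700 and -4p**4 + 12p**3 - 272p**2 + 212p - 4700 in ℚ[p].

Euclidean algorithm in ℚ[p]:
  p**5 + 12p**4 + 91p**3 + 438p**2 + 1483p + 2700 = (-(1/4)p - 15/4)(-4p**4 + 12p**3 - 272p**2 + 212p - 4700) + (68p**3 - 529p**2 + 1103p - 14925)
  -4p**4 + 12p**3 - 272p**2 + 212p - 4700 = (-(1/17)p - 325/1156)(68p**3 - 529p**2 + 1103p - 14925) + (-(411353/1156)p**2 - (411353/1156)p - 10283825/1156)
  68p**3 - 529p**2 + 1103p - 14925 = (-(78608/411353)p + 690132/411353)(-(411353/1156)p**2 - (411353/1156)p - 10283825/1156) + (0)
Last nonzero remainder: -(411353/1156)p**2 - (411353/1156)p - 10283825/1156. Dividing through by -411353/1156 gives the monic gcd p**2 + p + 25.
Then lcm(f, g) = f·g / gcd(f, g); expanding and making the result monic gives the answer.

p**7 + 8p**6 + 90p**5 + 638p**4 + 4008p**3 + 17354p**2 + 58901p + 126900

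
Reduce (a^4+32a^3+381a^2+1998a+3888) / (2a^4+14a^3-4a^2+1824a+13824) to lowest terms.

(a^2+15a+54)/(2a^2-20a+192)

By polynomial division,
  a^4+32a^3+381a^2+1998a+3888 = (1/2)(2a^4+14a^3-4a^2+1824a+13824) + (25a^3+383a^2+1086a-3024)
  2a^4+14a^3-4a^2+1824a+13824 = ((2/25)a-416/625)(25a^3+383a^2+1086a-3024) + ((102528/625)a^2+(1742976/625)a+7382016/625)
  25a^3+383a^2+1086a-3024 = ((15625/102528)a-4375/17088)((102528/625)a^2+(1742976/625)a+7382016/625) + (0)
Last nonzero remainder: (102528/625)a^2+(1742976/625)a+7382016/625. Dividing through by 102528/625 gives the monic gcd a^2+17a+72.
Cancel a^2+17a+72 from numerator and denominator to get the reduced form.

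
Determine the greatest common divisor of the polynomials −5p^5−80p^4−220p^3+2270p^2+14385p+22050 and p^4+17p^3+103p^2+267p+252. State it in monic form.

By polynomial division,
  −5p^5−80p^4−220p^3+2270p^2+14385p+22050 = (−5p+5)(p^4+17p^3+103p^2+267p+252) + (210p^3+3090p^2+14310p+20790)
  p^4+17p^3+103p^2+267p+252 = ((1/210)p+8/735)(210p^3+3090p^2+14310p+20790) + ((60/49)p^2+(600/49)p+180/7)
  210p^3+3090p^2+14310p+20790 = ((343/2)p+1617/2)((60/49)p^2+(600/49)p+180/7) + (0)
Last nonzero remainder: (60/49)p^2+(600/49)p+180/7. Dividing through by 60/49 gives the monic gcd p^2+10p+21.

p^2+10p+21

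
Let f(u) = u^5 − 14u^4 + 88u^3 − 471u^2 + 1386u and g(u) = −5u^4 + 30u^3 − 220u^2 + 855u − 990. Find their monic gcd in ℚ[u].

u^2 − u + 33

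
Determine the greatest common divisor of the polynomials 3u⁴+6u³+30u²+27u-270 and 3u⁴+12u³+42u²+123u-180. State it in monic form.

u²+u+15

Apply the Euclidean algorithm:
  3u⁴+6u³+30u²+27u-270 = (3u⁴+12u³+42u²+123u-180) + (-6u³-12u²-96u-90)
  3u⁴+12u³+42u²+123u-180 = (-(1/2)u-1)(-6u³-12u²-96u-90) + (-18u²-18u-270)
  -6u³-12u²-96u-90 = ((1/3)u+1/3)(-18u²-18u-270) + (0)
Last nonzero remainder: -18u²-18u-270. Dividing through by -18 gives the monic gcd u²+u+15.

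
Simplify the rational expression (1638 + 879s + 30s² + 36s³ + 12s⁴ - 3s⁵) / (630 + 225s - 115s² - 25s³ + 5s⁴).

By polynomial division,
  -3s⁵ + 12s⁴ + 36s³ + 30s² + 879s + 1638 = (-(3/5)s - 3/5)(5s⁴ - 25s³ - 115s² + 225s + 630) + (-48s³ + 96s² + 1392s + 2016)
  5s⁴ - 25s³ - 115s² + 225s + 630 = (-(5/48)s + 5/16)(-48s³ + 96s² + 1392s + 2016) + (0)
Last nonzero remainder: -48s³ + 96s² + 1392s + 2016. Dividing through by -48 gives the monic gcd s³ - 2s² - 29s - 42.
Cancel s³ - 2s² - 29s - 42 from numerator and denominator to get the reduced form.

(-39 + 6s - 3s²)/(-15 + 5s)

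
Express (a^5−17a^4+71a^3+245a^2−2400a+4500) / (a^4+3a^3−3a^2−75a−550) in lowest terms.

Repeated division with remainder:
  a^5−17a^4+71a^3+245a^2−2400a+4500 = (a−20)(a^4+3a^3−3a^2−75a−550) + (134a^3+260a^2−3350a−6500)
  a^4+3a^3−3a^2−75a−550 = ((1/134)a+71/8978)(134a^3+260a^2−3350a−6500) + ((89528/4489)a^2−2238200/4489)
  134a^3+260a^2−3350a−6500 = ((300763/44764)a+291785/22382)((89528/4489)a^2−2238200/4489) + (0)
Last nonzero remainder: (89528/4489)a^2−2238200/4489. Dividing through by 89528/4489 gives the monic gcd a^2−25.
Cancel a^2−25 from numerator and denominator to get the reduced form.

(a^3−17a^2+96a−180)/(a^2+3a+22)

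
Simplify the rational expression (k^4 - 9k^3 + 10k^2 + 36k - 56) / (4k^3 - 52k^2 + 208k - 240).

(k^3 - 7k^2 - 4k + 28)/(4k^2 - 44k + 120)

Apply the Euclidean algorithm:
  k^4 - 9k^3 + 10k^2 + 36k - 56 = ((1/4)k + 1)(4k^3 - 52k^2 + 208k - 240) + (10k^2 - 112k + 184)
  4k^3 - 52k^2 + 208k - 240 = ((2/5)k - 18/25)(10k^2 - 112k + 184) + ((1344/25)k - 2688/25)
  10k^2 - 112k + 184 = ((125/672)k - 575/336)((1344/25)k - 2688/25) + (0)
Last nonzero remainder: (1344/25)k - 2688/25. Dividing through by 1344/25 gives the monic gcd k - 2.
Cancel k - 2 from numerator and denominator to get the reduced form.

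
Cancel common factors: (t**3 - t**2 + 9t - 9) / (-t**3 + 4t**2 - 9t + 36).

Apply the Euclidean algorithm:
  t**3 - t**2 + 9t - 9 = (-1)(-t**3 + 4t**2 - 9t + 36) + (3t**2 + 27)
  -t**3 + 4t**2 - 9t + 36 = (-(1/3)t + 4/3)(3t**2 + 27) + (0)
Last nonzero remainder: 3t**2 + 27. Dividing through by 3 gives the monic gcd t**2 + 9.
Cancel t**2 + 9 from numerator and denominator to get the reduced form.

(-t + 1)/(t - 4)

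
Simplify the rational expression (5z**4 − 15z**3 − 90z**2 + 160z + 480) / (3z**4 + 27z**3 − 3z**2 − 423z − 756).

Repeated division with remainder:
  5z**4 − 15z**3 − 90z**2 + 160z + 480 = (5/3)(3z**4 + 27z**3 − 3z**2 − 423z − 756) + (−60z**3 − 85z**2 + 865z + 1740)
  3z**4 + 27z**3 − 3z**2 − 423z − 756 = (−(1/20)z − 91/240)(−60z**3 − 85z**2 + 865z + 1740) + ((385/48)z**2 − (385/48)z − 385/4)
  −60z**3 − 85z**2 + 865z + 1740 = (−(576/77)z − 1392/77)((385/48)z**2 − (385/48)z − 385/4) + (0)
Last nonzero remainder: (385/48)z**2 − (385/48)z − 385/4. Dividing through by 385/48 gives the monic gcd z**2 − z − 12.
Cancel z**2 − z − 12 from numerator and denominator to get the reduced form.

(5z**2 − 10z − 40)/(3z**2 + 30z + 63)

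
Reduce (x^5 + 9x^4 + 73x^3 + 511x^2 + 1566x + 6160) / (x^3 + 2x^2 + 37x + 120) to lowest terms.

By polynomial division,
  x^5 + 9x^4 + 73x^3 + 511x^2 + 1566x + 6160 = (x^2 + 7x + 22)(x^3 + 2x^2 + 37x + 120) + (88x^2 − 88x + 3520)
  x^3 + 2x^2 + 37x + 120 = ((1/88)x + 3/88)(88x^2 − 88x + 3520) + (0)
Last nonzero remainder: 88x^2 − 88x + 3520. Dividing through by 88 gives the monic gcd x^2 − x + 40.
Cancel x^2 − x + 40 from numerator and denominator to get the reduced form.

(x^3 + 10x^2 + 43x + 154)/(x + 3)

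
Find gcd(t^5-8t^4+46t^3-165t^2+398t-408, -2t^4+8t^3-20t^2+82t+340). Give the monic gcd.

By polynomial division,
  t^5-8t^4+46t^3-165t^2+398t-408 = (-(1/2)t+2)(-2t^4+8t^3-20t^2+82t+340) + (20t^3-84t^2+404t-1088)
  -2t^4+8t^3-20t^2+82t+340 = (-(1/10)t-1/50)(20t^3-84t^2+404t-1088) + ((468/25)t^2-(468/25)t+7956/25)
  20t^3-84t^2+404t-1088 = ((125/117)t-400/117)((468/25)t^2-(468/25)t+7956/25) + (0)
Last nonzero remainder: (468/25)t^2-(468/25)t+7956/25. Dividing through by 468/25 gives the monic gcd t^2-t+17.

t^2-t+17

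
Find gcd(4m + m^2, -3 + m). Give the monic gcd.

Apply the Euclidean algorithm:
  m^2 + 4m = (m + 7)(m - 3) + (21)
  m - 3 = ((1/21)m - 1/7)(21) + (0)
The last nonzero remainder is the constant 21, so the polynomials are coprime and gcd = 1.

1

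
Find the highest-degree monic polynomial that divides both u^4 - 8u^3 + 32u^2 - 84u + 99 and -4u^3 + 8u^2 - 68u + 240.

u - 3

By polynomial division,
  u^4 - 8u^3 + 32u^2 - 84u + 99 = (-(1/4)u + 3/2)(-4u^3 + 8u^2 - 68u + 240) + (3u^2 + 78u - 261)
  -4u^3 + 8u^2 - 68u + 240 = (-(4/3)u + 112/3)(3u^2 + 78u - 261) + (-3328u + 9984)
  3u^2 + 78u - 261 = (-(3/3328)u - 87/3328)(-3328u + 9984) + (0)
Last nonzero remainder: -3328u + 9984. Dividing through by -3328 gives the monic gcd u - 3.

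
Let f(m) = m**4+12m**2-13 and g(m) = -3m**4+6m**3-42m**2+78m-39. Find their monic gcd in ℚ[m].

Repeated division with remainder:
  m**4+12m**2-13 = (-1/3)(-3m**4+6m**3-42m**2+78m-39) + (2m**3-2m**2+26m-26)
  -3m**4+6m**3-42m**2+78m-39 = (-(3/2)m+3/2)(2m**3-2m**2+26m-26) + (0)
Last nonzero remainder: 2m**3-2m**2+26m-26. Dividing through by 2 gives the monic gcd m**3-m**2+13m-13.

m**3-m**2+13m-13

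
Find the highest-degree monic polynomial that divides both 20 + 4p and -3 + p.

1

Repeated division with remainder:
  4p + 20 = (4)(p - 3) + (32)
  p - 3 = ((1/32)p - 3/32)(32) + (0)
The last nonzero remainder is the constant 32, so the polynomials are coprime and gcd = 1.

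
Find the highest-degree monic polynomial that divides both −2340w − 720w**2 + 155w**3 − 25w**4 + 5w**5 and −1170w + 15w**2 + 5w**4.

−6w + w**2

Repeated division with remainder:
  5w**5 − 25w**4 + 155w**3 − 720w**2 − 2340w = (w − 5)(5w**4 + 15w**2 − 1170w) + (140w**3 + 525w**2 − 8190w)
  5w**4 + 15w**2 − 1170w = ((1/28)w − 15/112)(140w**3 + 525w**2 − 8190w) + ((6045/16)w**2 − (18135/8)w)
  140w**3 + 525w**2 − 8190w = ((448/1209)w + 112/31)((6045/16)w**2 − (18135/8)w) + (0)
Last nonzero remainder: (6045/16)w**2 − (18135/8)w. Dividing through by 6045/16 gives the monic gcd w**2 − 6w.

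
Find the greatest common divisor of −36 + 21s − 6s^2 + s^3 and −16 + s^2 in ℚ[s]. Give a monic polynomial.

Euclidean algorithm in ℚ[s]:
  s^3 − 6s^2 + 21s − 36 = (s − 6)(s^2 − 16) + (37s − 132)
  s^2 − 16 = ((1/37)s + 132/1369)(37s − 132) + (−4480/1369)
  37s − 132 = (−(50653/4480)s + 45177/1120)(−4480/1369) + (0)
The last nonzero remainder is the constant −4480/1369, so the polynomials are coprime and gcd = 1.

1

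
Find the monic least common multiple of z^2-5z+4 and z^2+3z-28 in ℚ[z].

z^3+2z^2-31z+28

Euclidean algorithm in ℚ[z]:
  z^2-5z+4 = (z^2+3z-28) + (-8z+32)
  z^2+3z-28 = (-(1/8)z-7/8)(-8z+32) + (0)
Last nonzero remainder: -8z+32. Dividing through by -8 gives the monic gcd z-4.
Then lcm(f, g) = f·g / gcd(f, g); expanding and making the result monic gives the answer.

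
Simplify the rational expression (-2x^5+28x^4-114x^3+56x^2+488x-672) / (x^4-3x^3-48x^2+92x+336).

Apply the Euclidean algorithm:
  -2x^5+28x^4-114x^3+56x^2+488x-672 = (-2x+22)(x^4-3x^3-48x^2+92x+336) + (-144x^3+1296x^2-864x-8064)
  x^4-3x^3-48x^2+92x+336 = (-(1/144)x-1/24)(-144x^3+1296x^2-864x-8064) + (0)
Last nonzero remainder: -144x^3+1296x^2-864x-8064. Dividing through by -144 gives the monic gcd x^3-9x^2+6x+56.
Cancel x^3-9x^2+6x+56 from numerator and denominator to get the reduced form.

(-2x^2+10x-12)/(x+6)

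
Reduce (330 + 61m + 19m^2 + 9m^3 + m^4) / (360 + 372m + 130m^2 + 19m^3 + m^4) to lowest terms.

Apply the Euclidean algorithm:
  m^4 + 9m^3 + 19m^2 + 61m + 330 = (m^4 + 19m^3 + 130m^2 + 372m + 360) + (-10m^3 - 111m^2 - 311m - 30)
  m^4 + 19m^3 + 130m^2 + 372m + 360 = (-(1/10)m - 79/100)(-10m^3 - 111m^2 - 311m - 30) + ((1121/100)m^2 + (12331/100)m + 3363/10)
  -10m^3 - 111m^2 - 311m - 30 = (-(1000/1121)m - 100/1121)((1121/100)m^2 + (12331/100)m + 3363/10) + (0)
Last nonzero remainder: (1121/100)m^2 + (12331/100)m + 3363/10. Dividing through by 1121/100 gives the monic gcd m^2 + 11m + 30.
Cancel m^2 + 11m + 30 from numerator and denominator to get the reduced form.

(11 - 2m + m^2)/(12 + 8m + m^2)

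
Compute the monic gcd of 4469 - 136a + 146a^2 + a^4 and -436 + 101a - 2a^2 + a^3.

109 + 2a + a^2

Apply the Euclidean algorithm:
  a^4 + 146a^2 - 136a + 4469 = (a + 2)(a^3 - 2a^2 + 101a - 436) + (49a^2 + 98a + 5341)
  a^3 - 2a^2 + 101a - 436 = ((1/49)a - 4/49)(49a^2 + 98a + 5341) + (0)
Last nonzero remainder: 49a^2 + 98a + 5341. Dividing through by 49 gives the monic gcd a^2 + 2a + 109.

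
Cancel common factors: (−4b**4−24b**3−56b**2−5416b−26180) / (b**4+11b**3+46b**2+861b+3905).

Euclidean algorithm in ℚ[b]:
  −4b**4−24b**3−56b**2−5416b−26180 = (−4)(b**4+11b**3+46b**2+861b+3905) + (20b**3+128b**2−1972b−10560)
  b**4+11b**3+46b**2+861b+3905 = ((1/20)b+23/100)(20b**3+128b**2−1972b−10560) + ((2879/25)b**2+(46064/25)b+31669/5)
  20b**3+128b**2−1972b−10560 = ((500/2879)b−4800/2879)((2879/25)b**2+(46064/25)b+31669/5) + (0)
Last nonzero remainder: (2879/25)b**2+(46064/25)b+31669/5. Dividing through by 2879/25 gives the monic gcd b**2+16b+55.
Cancel b**2+16b+55 from numerator and denominator to get the reduced form.

(−4b**2+40b−476)/(b**2−5b+71)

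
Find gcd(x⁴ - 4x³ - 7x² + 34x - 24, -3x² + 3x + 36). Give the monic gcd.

Apply the Euclidean algorithm:
  x⁴ - 4x³ - 7x² + 34x - 24 = (-(1/3)x² + x - 2/3)(-3x² + 3x + 36) + (0)
Last nonzero remainder: -3x² + 3x + 36. Dividing through by -3 gives the monic gcd x² - x - 12.

x² - x - 12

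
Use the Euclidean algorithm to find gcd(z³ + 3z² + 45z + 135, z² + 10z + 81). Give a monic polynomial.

Euclidean algorithm in ℚ[z]:
  z³ + 3z² + 45z + 135 = (z - 7)(z² + 10z + 81) + (34z + 702)
  z² + 10z + 81 = ((1/34)z - 181/578)(34z + 702) + (86940/289)
  34z + 702 = ((4913/43470)z + 3757/1610)(86940/289) + (0)
The last nonzero remainder is the constant 86940/289, so the polynomials are coprime and gcd = 1.

1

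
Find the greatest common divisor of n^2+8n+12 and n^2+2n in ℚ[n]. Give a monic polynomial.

By polynomial division,
  n^2+8n+12 = (n^2+2n) + (6n+12)
  n^2+2n = ((1/6)n)(6n+12) + (0)
Last nonzero remainder: 6n+12. Dividing through by 6 gives the monic gcd n+2.

n+2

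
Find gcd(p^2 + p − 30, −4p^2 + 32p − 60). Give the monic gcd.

p − 5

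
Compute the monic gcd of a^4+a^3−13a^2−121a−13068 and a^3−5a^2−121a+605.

a^2−121

By polynomial division,
  a^4+a^3−13a^2−121a−13068 = (a+6)(a^3−5a^2−121a+605) + (138a^2−16698)
  a^3−5a^2−121a+605 = ((1/138)a−5/138)(138a^2−16698) + (0)
Last nonzero remainder: 138a^2−16698. Dividing through by 138 gives the monic gcd a^2−121.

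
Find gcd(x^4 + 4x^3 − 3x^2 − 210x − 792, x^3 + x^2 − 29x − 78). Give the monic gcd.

x − 6

By polynomial division,
  x^4 + 4x^3 − 3x^2 − 210x − 792 = (x + 3)(x^3 + x^2 − 29x − 78) + (23x^2 − 45x − 558)
  x^3 + x^2 − 29x − 78 = ((1/23)x + 68/529)(23x^2 − 45x − 558) + ((553/529)x − 3318/529)
  23x^2 − 45x − 558 = ((12167/553)x + 49197/553)((553/529)x − 3318/529) + (0)
Last nonzero remainder: (553/529)x − 3318/529. Dividing through by 553/529 gives the monic gcd x − 6.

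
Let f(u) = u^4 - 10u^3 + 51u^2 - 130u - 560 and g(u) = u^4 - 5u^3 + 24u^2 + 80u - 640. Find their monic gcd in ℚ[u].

u^2 - 5u + 40

Euclidean algorithm in ℚ[u]:
  u^4 - 10u^3 + 51u^2 - 130u - 560 = (u^4 - 5u^3 + 24u^2 + 80u - 640) + (-5u^3 + 27u^2 - 210u + 80)
  u^4 - 5u^3 + 24u^2 + 80u - 640 = (-(1/5)u - 2/25)(-5u^3 + 27u^2 - 210u + 80) + (-(396/25)u^2 + (396/5)u - 3168/5)
  -5u^3 + 27u^2 - 210u + 80 = ((125/396)u - 25/198)(-(396/25)u^2 + (396/5)u - 3168/5) + (0)
Last nonzero remainder: -(396/25)u^2 + (396/5)u - 3168/5. Dividing through by -396/25 gives the monic gcd u^2 - 5u + 40.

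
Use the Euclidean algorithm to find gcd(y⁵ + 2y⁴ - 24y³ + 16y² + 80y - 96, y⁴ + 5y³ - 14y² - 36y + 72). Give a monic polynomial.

Repeated division with remainder:
  y⁵ + 2y⁴ - 24y³ + 16y² + 80y - 96 = (y - 3)(y⁴ + 5y³ - 14y² - 36y + 72) + (5y³ + 10y² - 100y + 120)
  y⁴ + 5y³ - 14y² - 36y + 72 = ((1/5)y + 3/5)(5y³ + 10y² - 100y + 120) + (0)
Last nonzero remainder: 5y³ + 10y² - 100y + 120. Dividing through by 5 gives the monic gcd y³ + 2y² - 20y + 24.

y³ + 2y² - 20y + 24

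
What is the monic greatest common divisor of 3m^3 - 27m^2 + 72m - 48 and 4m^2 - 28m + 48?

Apply the Euclidean algorithm:
  3m^3 - 27m^2 + 72m - 48 = ((3/4)m - 3/2)(4m^2 - 28m + 48) + (-6m + 24)
  4m^2 - 28m + 48 = (-(2/3)m + 2)(-6m + 24) + (0)
Last nonzero remainder: -6m + 24. Dividing through by -6 gives the monic gcd m - 4.

m - 4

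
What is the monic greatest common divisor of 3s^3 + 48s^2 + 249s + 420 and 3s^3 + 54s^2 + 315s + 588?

By polynomial division,
  3s^3 + 48s^2 + 249s + 420 = (3s^3 + 54s^2 + 315s + 588) + (-6s^2 - 66s - 168)
  3s^3 + 54s^2 + 315s + 588 = (-(1/2)s - 7/2)(-6s^2 - 66s - 168) + (0)
Last nonzero remainder: -6s^2 - 66s - 168. Dividing through by -6 gives the monic gcd s^2 + 11s + 28.

s^2 + 11s + 28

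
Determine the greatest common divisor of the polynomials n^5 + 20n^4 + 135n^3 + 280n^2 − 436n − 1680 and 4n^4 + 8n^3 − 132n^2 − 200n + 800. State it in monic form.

Apply the Euclidean algorithm:
  n^5 + 20n^4 + 135n^3 + 280n^2 − 436n − 1680 = ((1/4)n + 9/2)(4n^4 + 8n^3 − 132n^2 − 200n + 800) + (132n^3 + 924n^2 + 264n − 5280)
  4n^4 + 8n^3 − 132n^2 − 200n + 800 = ((1/33)n − 5/33)(132n^3 + 924n^2 + 264n − 5280) + (0)
Last nonzero remainder: 132n^3 + 924n^2 + 264n − 5280. Dividing through by 132 gives the monic gcd n^3 + 7n^2 + 2n − 40.

n^3 + 7n^2 + 2n − 40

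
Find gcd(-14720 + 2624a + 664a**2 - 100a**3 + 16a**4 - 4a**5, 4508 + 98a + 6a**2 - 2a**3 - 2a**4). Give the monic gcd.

46 + a + a**2

Apply the Euclidean algorithm:
  -4a**5 + 16a**4 - 100a**3 + 664a**2 + 2624a - 14720 = (2a - 10)(-2a**4 - 2a**3 + 6a**2 + 98a + 4508) + (-132a**3 + 528a**2 - 5412a + 30360)
  -2a**4 - 2a**3 + 6a**2 + 98a + 4508 = ((1/66)a + 5/66)(-132a**3 + 528a**2 - 5412a + 30360) + (48a**2 + 48a + 2208)
  -132a**3 + 528a**2 - 5412a + 30360 = (-(11/4)a + 55/4)(48a**2 + 48a + 2208) + (0)
Last nonzero remainder: 48a**2 + 48a + 2208. Dividing through by 48 gives the monic gcd a**2 + a + 46.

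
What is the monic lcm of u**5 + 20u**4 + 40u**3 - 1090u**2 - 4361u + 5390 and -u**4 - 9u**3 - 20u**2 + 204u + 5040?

u**7 + 26u**6 + 232u**5 + 590u**4 - 8021u**3 - 99256u**2 - 281652u + 388080

Apply the Euclidean algorithm:
  u**5 + 20u**4 + 40u**3 - 1090u**2 - 4361u + 5390 = (-u - 11)(-u**4 - 9u**3 - 20u**2 + 204u + 5040) + (-79u**3 - 1106u**2 + 2923u + 60830)
  -u**4 - 9u**3 - 20u**2 + 204u + 5040 = ((1/79)u - 5/79)(-79u**3 - 1106u**2 + 2923u + 60830) + (-127u**2 - 381u + 8890)
  -79u**3 - 1106u**2 + 2923u + 60830 = ((79/127)u + 869/127)(-127u**2 - 381u + 8890) + (0)
Last nonzero remainder: -127u**2 - 381u + 8890. Dividing through by -127 gives the monic gcd u**2 + 3u - 70.
Then lcm(f, g) = f·g / gcd(f, g); expanding and making the result monic gives the answer.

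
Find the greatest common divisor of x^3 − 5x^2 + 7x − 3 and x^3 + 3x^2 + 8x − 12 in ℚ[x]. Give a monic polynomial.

x − 1

Repeated division with remainder:
  x^3 − 5x^2 + 7x − 3 = (x^3 + 3x^2 + 8x − 12) + (−8x^2 − x + 9)
  x^3 + 3x^2 + 8x − 12 = (−(1/8)x − 23/64)(−8x^2 − x + 9) + ((561/64)x − 561/64)
  −8x^2 − x + 9 = (−(512/561)x − 192/187)((561/64)x − 561/64) + (0)
Last nonzero remainder: (561/64)x − 561/64. Dividing through by 561/64 gives the monic gcd x − 1.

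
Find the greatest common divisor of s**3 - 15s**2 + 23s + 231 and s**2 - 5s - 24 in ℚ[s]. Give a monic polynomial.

s + 3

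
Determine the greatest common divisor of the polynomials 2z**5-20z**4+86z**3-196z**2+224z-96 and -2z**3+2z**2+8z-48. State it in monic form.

Apply the Euclidean algorithm:
  2z**5-20z**4+86z**3-196z**2+224z-96 = (-z**2+9z-38)(-2z**3+2z**2+8z-48) + (-240z**2+960z-1920)
  -2z**3+2z**2+8z-48 = ((1/120)z+1/40)(-240z**2+960z-1920) + (0)
Last nonzero remainder: -240z**2+960z-1920. Dividing through by -240 gives the monic gcd z**2-4z+8.

z**2-4z+8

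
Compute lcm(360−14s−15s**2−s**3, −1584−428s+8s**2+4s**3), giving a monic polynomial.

By polynomial division,
  −s**3−15s**2−14s+360 = (−1/4)(4s**3+8s**2−428s−1584) + (−13s**2−121s−36)
  4s**3+8s**2−428s−1584 = (−(4/13)s+380/169)(−13s**2−121s−36) + (−(28224/169)s−254016/169)
  −13s**2−121s−36 = ((2197/28224)s+169/7056)(−(28224/169)s−254016/169) + (0)
Last nonzero remainder: −(28224/169)s−254016/169. Dividing through by −28224/169 gives the monic gcd s+9.
Then lcm(f, g) = f·g / gcd(f, g); expanding and making the result monic gives the answer.

15840+1904s−1118s**2−135s**3+8s**4+s**5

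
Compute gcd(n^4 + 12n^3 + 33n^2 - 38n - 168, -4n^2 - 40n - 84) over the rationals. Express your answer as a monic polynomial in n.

n^2 + 10n + 21

By polynomial division,
  n^4 + 12n^3 + 33n^2 - 38n - 168 = (-(1/4)n^2 - (1/2)n + 2)(-4n^2 - 40n - 84) + (0)
Last nonzero remainder: -4n^2 - 40n - 84. Dividing through by -4 gives the monic gcd n^2 + 10n + 21.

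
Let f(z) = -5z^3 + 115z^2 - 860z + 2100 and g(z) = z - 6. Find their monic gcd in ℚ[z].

z - 6

Repeated division with remainder:
  -5z^3 + 115z^2 - 860z + 2100 = (-5z^2 + 85z - 350)(z - 6) + (0)
The last nonzero remainder z - 6 is already monic.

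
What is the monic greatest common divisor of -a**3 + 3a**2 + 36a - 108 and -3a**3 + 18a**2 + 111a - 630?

a + 6

Repeated division with remainder:
  -a**3 + 3a**2 + 36a - 108 = (1/3)(-3a**3 + 18a**2 + 111a - 630) + (-3a**2 - a + 102)
  -3a**3 + 18a**2 + 111a - 630 = (a - 19/3)(-3a**2 - a + 102) + ((8/3)a + 16)
  -3a**2 - a + 102 = (-(9/8)a + 51/8)((8/3)a + 16) + (0)
Last nonzero remainder: (8/3)a + 16. Dividing through by 8/3 gives the monic gcd a + 6.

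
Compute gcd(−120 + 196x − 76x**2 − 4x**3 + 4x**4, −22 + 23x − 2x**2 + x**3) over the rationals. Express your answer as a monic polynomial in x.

Repeated division with remainder:
  4x**4 − 4x**3 − 76x**2 + 196x − 120 = (4x + 4)(x**3 − 2x**2 + 23x − 22) + (−160x**2 + 192x − 32)
  x**3 − 2x**2 + 23x − 22 = (−(1/160)x + 1/200)(−160x**2 + 192x − 32) + ((546/25)x − 546/25)
  −160x**2 + 192x − 32 = (−(2000/273)x + 400/273)((546/25)x − 546/25) + (0)
Last nonzero remainder: (546/25)x − 546/25. Dividing through by 546/25 gives the monic gcd x − 1.

−1 + x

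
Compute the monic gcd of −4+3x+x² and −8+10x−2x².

−1+x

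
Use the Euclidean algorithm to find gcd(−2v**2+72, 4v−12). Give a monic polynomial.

Euclidean algorithm in ℚ[v]:
  −2v**2+72 = (−(1/2)v−3/2)(4v−12) + (54)
  4v−12 = ((2/27)v−2/9)(54) + (0)
The last nonzero remainder is the constant 54, so the polynomials are coprime and gcd = 1.

1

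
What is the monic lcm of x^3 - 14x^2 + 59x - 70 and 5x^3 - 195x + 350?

x^4 - 7x^3 - 39x^2 + 343x - 490

By polynomial division,
  x^3 - 14x^2 + 59x - 70 = (1/5)(5x^3 - 195x + 350) + (-14x^2 + 98x - 140)
  5x^3 - 195x + 350 = (-(5/14)x - 5/2)(-14x^2 + 98x - 140) + (0)
Last nonzero remainder: -14x^2 + 98x - 140. Dividing through by -14 gives the monic gcd x^2 - 7x + 10.
Then lcm(f, g) = f·g / gcd(f, g); expanding and making the result monic gives the answer.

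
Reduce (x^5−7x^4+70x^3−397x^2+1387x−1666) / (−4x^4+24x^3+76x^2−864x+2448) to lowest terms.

Euclidean algorithm in ℚ[x]:
  x^5−7x^4+70x^3−397x^2+1387x−1666 = (−(1/4)x+1/4)(−4x^4+24x^3+76x^2−864x+2448) + (83x^3−632x^2+2215x−2278)
  −4x^4+24x^3+76x^2−864x+2448 = (−(4/83)x−536/6889)(83x^3−632x^2+2215x−2278) + ((920192/6889)x^2−(5521152/6889)x+15643264/6889)
  83x^3−632x^2+2215x−2278 = ((571787/920192)x−461563/460096)((920192/6889)x^2−(5521152/6889)x+15643264/6889) + (0)
Last nonzero remainder: (920192/6889)x^2−(5521152/6889)x+15643264/6889. Dividing through by 920192/6889 gives the monic gcd x^2−6x+17.
Cancel x^2−6x+17 from numerator and denominator to get the reduced form.

(−x^3+x^2−47x+98)/(4x^2−144)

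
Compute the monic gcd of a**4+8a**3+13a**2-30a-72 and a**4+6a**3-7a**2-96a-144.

a**3+10a**2+33a+36

By polynomial division,
  a**4+8a**3+13a**2-30a-72 = (a**4+6a**3-7a**2-96a-144) + (2a**3+20a**2+66a+72)
  a**4+6a**3-7a**2-96a-144 = ((1/2)a-2)(2a**3+20a**2+66a+72) + (0)
Last nonzero remainder: 2a**3+20a**2+66a+72. Dividing through by 2 gives the monic gcd a**3+10a**2+33a+36.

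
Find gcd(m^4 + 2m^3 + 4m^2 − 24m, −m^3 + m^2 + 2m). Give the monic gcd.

By polynomial division,
  m^4 + 2m^3 + 4m^2 − 24m = (−m − 3)(−m^3 + m^2 + 2m) + (9m^2 − 18m)
  −m^3 + m^2 + 2m = (−(1/9)m − 1/9)(9m^2 − 18m) + (0)
Last nonzero remainder: 9m^2 − 18m. Dividing through by 9 gives the monic gcd m^2 − 2m.

m^2 − 2m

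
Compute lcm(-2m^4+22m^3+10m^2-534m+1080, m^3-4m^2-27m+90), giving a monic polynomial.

m^5-17m^4+61m^3+297m^2-2142m+3240

Apply the Euclidean algorithm:
  -2m^4+22m^3+10m^2-534m+1080 = (-2m+14)(m^3-4m^2-27m+90) + (12m^2+24m-180)
  m^3-4m^2-27m+90 = ((1/12)m-1/2)(12m^2+24m-180) + (0)
Last nonzero remainder: 12m^2+24m-180. Dividing through by 12 gives the monic gcd m^2+2m-15.
Then lcm(f, g) = f·g / gcd(f, g); expanding and making the result monic gives the answer.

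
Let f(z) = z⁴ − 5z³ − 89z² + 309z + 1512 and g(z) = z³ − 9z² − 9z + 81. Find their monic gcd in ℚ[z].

By polynomial division,
  z⁴ − 5z³ − 89z² + 309z + 1512 = (z + 4)(z³ − 9z² − 9z + 81) + (−44z² + 264z + 1188)
  z³ − 9z² − 9z + 81 = (−(1/44)z + 3/44)(−44z² + 264z + 1188) + (0)
Last nonzero remainder: −44z² + 264z + 1188. Dividing through by −44 gives the monic gcd z² − 6z − 27.

z² − 6z − 27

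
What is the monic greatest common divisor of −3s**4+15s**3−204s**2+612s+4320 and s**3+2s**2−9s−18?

s+3

By polynomial division,
  −3s**4+15s**3−204s**2+612s+4320 = (−3s+21)(s**3+2s**2−9s−18) + (−273s**2+747s+4698)
  s**3+2s**2−9s−18 = (−(1/273)s−431/24843)(−273s**2+747s+4698) + ((175296/8281)s+525888/8281)
  −273s**2+747s+4698 = (−(753571/58432)s+2161341/29216)((175296/8281)s+525888/8281) + (0)
Last nonzero remainder: (175296/8281)s+525888/8281. Dividing through by 175296/8281 gives the monic gcd s+3.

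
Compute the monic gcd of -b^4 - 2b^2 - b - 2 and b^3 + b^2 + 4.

b^2 - b + 2

Euclidean algorithm in ℚ[b]:
  -b^4 - 2b^2 - b - 2 = (-b + 1)(b^3 + b^2 + 4) + (-3b^2 + 3b - 6)
  b^3 + b^2 + 4 = (-(1/3)b - 2/3)(-3b^2 + 3b - 6) + (0)
Last nonzero remainder: -3b^2 + 3b - 6. Dividing through by -3 gives the monic gcd b^2 - b + 2.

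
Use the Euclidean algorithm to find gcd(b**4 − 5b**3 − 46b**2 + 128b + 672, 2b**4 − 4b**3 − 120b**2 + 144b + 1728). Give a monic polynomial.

b**2 − 2b − 24

Apply the Euclidean algorithm:
  b**4 − 5b**3 − 46b**2 + 128b + 672 = (1/2)(2b**4 − 4b**3 − 120b**2 + 144b + 1728) + (−3b**3 + 14b**2 + 56b − 192)
  2b**4 − 4b**3 − 120b**2 + 144b + 1728 = (−(2/3)b − 16/9)(−3b**3 + 14b**2 + 56b − 192) + (−(520/9)b**2 + (1040/9)b + 4160/3)
  −3b**3 + 14b**2 + 56b − 192 = ((27/520)b − 9/65)(−(520/9)b**2 + (1040/9)b + 4160/3) + (0)
Last nonzero remainder: −(520/9)b**2 + (1040/9)b + 4160/3. Dividing through by −520/9 gives the monic gcd b**2 − 2b − 24.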